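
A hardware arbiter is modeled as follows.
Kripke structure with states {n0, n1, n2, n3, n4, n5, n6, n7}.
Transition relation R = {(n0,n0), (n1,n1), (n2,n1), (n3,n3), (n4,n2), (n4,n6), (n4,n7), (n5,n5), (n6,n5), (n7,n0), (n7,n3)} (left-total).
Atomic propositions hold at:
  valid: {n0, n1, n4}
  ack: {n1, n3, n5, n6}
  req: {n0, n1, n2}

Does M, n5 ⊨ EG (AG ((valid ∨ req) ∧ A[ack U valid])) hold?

No

Sat(valid ∨ req) = {n0, n1, n2, n4}
A[ack U valid]: least fixpoint, start Z0 = Sat(valid) = {n0, n1, n4}, add states in Sat(ack) with every successor in Z. Already a fixed point.
Sat(A[ack U valid]) = {n0, n1, n4}
Sat((valid ∨ req) ∧ A[ack U valid]) = {n0, n1, n4}
AG ((valid ∨ req) ∧ A[ack U valid]): greatest fixpoint, start Z0 = {n0, n1, n4}, keep only states in Sat with every successor in Z. Z1 = {n0, n1}; fixed.
Sat(AG ((valid ∨ req) ∧ A[ack U valid])) = {n0, n1}
EG (AG ((valid ∨ req) ∧ A[ack U valid])): greatest fixpoint, start Z0 = {n0, n1}, keep only states in Sat with some successor in Z. Already a fixed point.
Sat(EG (AG ((valid ∨ req) ∧ A[ack U valid]))) = {n0, n1}
n5 ∉ Sat(EG (AG ((valid ∨ req) ∧ A[ack U valid]))) = {n0, n1}, so the formula does not hold at n5.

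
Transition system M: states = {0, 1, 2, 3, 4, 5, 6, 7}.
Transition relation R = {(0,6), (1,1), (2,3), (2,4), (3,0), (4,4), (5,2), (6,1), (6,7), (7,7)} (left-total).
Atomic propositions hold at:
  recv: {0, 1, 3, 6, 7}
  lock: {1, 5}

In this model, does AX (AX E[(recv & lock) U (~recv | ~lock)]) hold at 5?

Sat(recv & lock) = {1}
Sat(~recv) = {2, 4, 5}
Sat(~lock) = {0, 2, 3, 4, 6, 7}
Sat(~recv | ~lock) = {0, 2, 3, 4, 5, 6, 7}
E[(recv & lock) U (~recv | ~lock)]: least fixpoint, start Z0 = Sat((~recv | ~lock)) = {0, 2, 3, 4, 5, 6, 7}, add states in Sat(recv & lock) with some successor in Z. Already a fixed point.
Sat(E[(recv & lock) U (~recv | ~lock)]) = {0, 2, 3, 4, 5, 6, 7}
Sat(AX E[(recv & lock) U (~recv | ~lock)]) = {s : every successor in {0, 2, 3, 4, 5, 6, 7}} = {0, 2, 3, 4, 5, 7}
Sat(AX (AX E[(recv & lock) U (~recv | ~lock)])) = {s : every successor in {0, 2, 3, 4, 5, 7}} = {2, 3, 4, 5, 7}
5 ∈ Sat(AX (AX E[(recv & lock) U (~recv | ~lock)])) = {2, 3, 4, 5, 7}, so the formula holds at 5.

Yes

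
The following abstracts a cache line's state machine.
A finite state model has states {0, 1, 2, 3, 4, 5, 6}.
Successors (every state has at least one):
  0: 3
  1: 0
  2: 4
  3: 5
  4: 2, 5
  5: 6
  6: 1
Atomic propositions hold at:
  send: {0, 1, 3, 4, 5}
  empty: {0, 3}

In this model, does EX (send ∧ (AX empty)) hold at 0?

No

Sat(AX empty) = {s : every successor in {0, 3}} = {0, 1}
Sat(send ∧ (AX empty)) = {0, 1}
Sat(EX (send ∧ (AX empty))) = {s : some successor in {0, 1}} = {1, 6}
0 ∉ Sat(EX (send ∧ (AX empty))) = {1, 6}, so the formula does not hold at 0.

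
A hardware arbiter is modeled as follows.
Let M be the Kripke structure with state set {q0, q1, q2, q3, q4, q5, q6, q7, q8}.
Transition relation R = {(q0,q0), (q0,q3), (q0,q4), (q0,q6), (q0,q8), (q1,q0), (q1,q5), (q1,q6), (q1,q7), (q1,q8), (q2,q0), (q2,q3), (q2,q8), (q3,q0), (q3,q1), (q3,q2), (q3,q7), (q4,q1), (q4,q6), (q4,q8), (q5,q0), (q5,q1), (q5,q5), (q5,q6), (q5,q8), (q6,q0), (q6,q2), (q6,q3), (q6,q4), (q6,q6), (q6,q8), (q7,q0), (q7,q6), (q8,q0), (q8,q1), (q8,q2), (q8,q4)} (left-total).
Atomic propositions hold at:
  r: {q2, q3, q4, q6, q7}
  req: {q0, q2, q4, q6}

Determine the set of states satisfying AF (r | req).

{q0, q2, q3, q4, q6, q7}

Sat(r | req) = {q0, q2, q3, q4, q6, q7}
AF (r | req): least fixpoint, start Z0 = {q0, q2, q3, q4, q6, q7}, add states with every successor in Z. Already a fixed point.
Sat(AF (r | req)) = {q0, q2, q3, q4, q6, q7}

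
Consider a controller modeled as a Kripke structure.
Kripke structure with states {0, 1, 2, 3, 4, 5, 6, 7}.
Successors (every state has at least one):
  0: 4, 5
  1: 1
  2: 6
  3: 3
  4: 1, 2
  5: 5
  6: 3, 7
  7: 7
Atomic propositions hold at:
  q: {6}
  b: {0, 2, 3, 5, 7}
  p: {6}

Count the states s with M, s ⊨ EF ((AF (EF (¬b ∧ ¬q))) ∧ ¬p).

3

Sat(¬b) = {1, 4, 6}
Sat(¬q) = {0, 1, 2, 3, 4, 5, 7}
Sat(¬b ∧ ¬q) = {1, 4}
EF (¬b ∧ ¬q): least fixpoint, start Z0 = {1, 4}, add states with some successor in Z. Z1 = {0, 1, 4}; fixed.
Sat(EF (¬b ∧ ¬q)) = {0, 1, 4}
AF (EF (¬b ∧ ¬q)): least fixpoint, start Z0 = {0, 1, 4}, add states with every successor in Z. Already a fixed point.
Sat(AF (EF (¬b ∧ ¬q))) = {0, 1, 4}
Sat(¬p) = {0, 1, 2, 3, 4, 5, 7}
Sat((AF (EF (¬b ∧ ¬q))) ∧ ¬p) = {0, 1, 4}
EF ((AF (EF (¬b ∧ ¬q))) ∧ ¬p): least fixpoint, start Z0 = {0, 1, 4}, add states with some successor in Z. Already a fixed point.
Sat(EF ((AF (EF (¬b ∧ ¬q))) ∧ ¬p)) = {0, 1, 4}
|Sat(EF ((AF (EF (¬b ∧ ¬q))) ∧ ¬p))| = |{0, 1, 4}| = 3.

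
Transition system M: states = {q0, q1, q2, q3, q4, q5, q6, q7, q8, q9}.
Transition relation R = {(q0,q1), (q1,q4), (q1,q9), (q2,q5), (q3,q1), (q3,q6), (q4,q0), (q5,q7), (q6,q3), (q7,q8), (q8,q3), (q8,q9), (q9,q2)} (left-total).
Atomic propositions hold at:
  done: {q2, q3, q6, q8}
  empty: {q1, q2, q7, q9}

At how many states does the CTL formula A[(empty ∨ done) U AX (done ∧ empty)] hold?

1

Sat(empty ∨ done) = {q1, q2, q3, q6, q7, q8, q9}
Sat(done ∧ empty) = {q2}
Sat(AX (done ∧ empty)) = {s : every successor in {q2}} = {q9}
A[(empty ∨ done) U AX (done ∧ empty)]: least fixpoint, start Z0 = Sat(AX (done ∧ empty)) = {q9}, add states in Sat(empty ∨ done) with every successor in Z. Already a fixed point.
Sat(A[(empty ∨ done) U AX (done ∧ empty)]) = {q9}
|Sat(A[(empty ∨ done) U AX (done ∧ empty)])| = |{q9}| = 1.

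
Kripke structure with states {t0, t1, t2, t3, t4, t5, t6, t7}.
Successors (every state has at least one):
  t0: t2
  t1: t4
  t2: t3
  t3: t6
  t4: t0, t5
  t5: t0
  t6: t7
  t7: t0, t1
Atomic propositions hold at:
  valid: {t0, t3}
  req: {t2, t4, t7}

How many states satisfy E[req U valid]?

5

E[req U valid]: least fixpoint, start Z0 = Sat(valid) = {t0, t3}, add states in Sat(req) with some successor in Z. Z1 = {t0, t2, t3, t4, t7}; fixed.
Sat(E[req U valid]) = {t0, t2, t3, t4, t7}
|Sat(E[req U valid])| = |{t0, t2, t3, t4, t7}| = 5.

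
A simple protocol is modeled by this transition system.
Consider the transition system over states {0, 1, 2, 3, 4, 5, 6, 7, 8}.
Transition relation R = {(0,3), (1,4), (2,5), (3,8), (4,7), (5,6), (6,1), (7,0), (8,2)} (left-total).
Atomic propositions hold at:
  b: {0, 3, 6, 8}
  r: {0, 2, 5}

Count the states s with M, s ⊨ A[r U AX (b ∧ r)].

Sat(b ∧ r) = {0}
Sat(AX (b ∧ r)) = {s : every successor in {0}} = {7}
A[r U AX (b ∧ r)]: least fixpoint, start Z0 = Sat(AX (b ∧ r)) = {7}, add states in Sat(r) with every successor in Z. Already a fixed point.
Sat(A[r U AX (b ∧ r)]) = {7}
|Sat(A[r U AX (b ∧ r)])| = |{7}| = 1.

1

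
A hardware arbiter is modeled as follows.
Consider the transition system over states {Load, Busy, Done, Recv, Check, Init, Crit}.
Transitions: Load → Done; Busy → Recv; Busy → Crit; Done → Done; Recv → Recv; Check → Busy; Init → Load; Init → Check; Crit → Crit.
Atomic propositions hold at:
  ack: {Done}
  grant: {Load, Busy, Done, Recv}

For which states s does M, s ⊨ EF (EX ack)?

Sat(EX ack) = {s : some successor in {Done}} = {Load, Done}
EF (EX ack): least fixpoint, start Z0 = {Load, Done}, add states with some successor in Z. Z1 = {Load, Done, Init}; fixed.
Sat(EF (EX ack)) = {Load, Done, Init}

{Load, Done, Init}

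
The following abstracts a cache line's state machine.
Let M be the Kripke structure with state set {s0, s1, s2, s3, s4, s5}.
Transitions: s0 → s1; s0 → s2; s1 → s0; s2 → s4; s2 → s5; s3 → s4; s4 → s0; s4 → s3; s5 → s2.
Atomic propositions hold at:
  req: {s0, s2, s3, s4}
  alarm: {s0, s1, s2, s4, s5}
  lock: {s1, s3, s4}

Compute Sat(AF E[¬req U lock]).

Sat(¬req) = {s1, s5}
E[¬req U lock]: least fixpoint, start Z0 = Sat(lock) = {s1, s3, s4}, add states in Sat(¬req) with some successor in Z. Already a fixed point.
Sat(E[¬req U lock]) = {s1, s3, s4}
AF E[¬req U lock]: least fixpoint, start Z0 = {s1, s3, s4}, add states with every successor in Z. Already a fixed point.
Sat(AF E[¬req U lock]) = {s1, s3, s4}

{s1, s3, s4}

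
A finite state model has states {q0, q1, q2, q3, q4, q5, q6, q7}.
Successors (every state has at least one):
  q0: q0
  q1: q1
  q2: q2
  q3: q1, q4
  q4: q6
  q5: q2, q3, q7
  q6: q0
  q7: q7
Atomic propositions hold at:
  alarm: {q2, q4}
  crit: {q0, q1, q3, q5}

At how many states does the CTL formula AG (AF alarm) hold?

1

AF alarm: least fixpoint, start Z0 = {q2, q4}, add states with every successor in Z. Already a fixed point.
Sat(AF alarm) = {q2, q4}
AG (AF alarm): greatest fixpoint, start Z0 = {q2, q4}, keep only states in Sat with every successor in Z. Z1 = {q2}; fixed.
Sat(AG (AF alarm)) = {q2}
|Sat(AG (AF alarm))| = |{q2}| = 1.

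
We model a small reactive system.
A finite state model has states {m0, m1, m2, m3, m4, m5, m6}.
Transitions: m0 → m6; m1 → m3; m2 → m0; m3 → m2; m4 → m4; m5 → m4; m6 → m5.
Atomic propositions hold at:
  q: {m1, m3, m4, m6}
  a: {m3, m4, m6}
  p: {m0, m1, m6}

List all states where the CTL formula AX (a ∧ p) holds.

{m0}

Sat(a ∧ p) = {m6}
Sat(AX (a ∧ p)) = {s : every successor in {m6}} = {m0}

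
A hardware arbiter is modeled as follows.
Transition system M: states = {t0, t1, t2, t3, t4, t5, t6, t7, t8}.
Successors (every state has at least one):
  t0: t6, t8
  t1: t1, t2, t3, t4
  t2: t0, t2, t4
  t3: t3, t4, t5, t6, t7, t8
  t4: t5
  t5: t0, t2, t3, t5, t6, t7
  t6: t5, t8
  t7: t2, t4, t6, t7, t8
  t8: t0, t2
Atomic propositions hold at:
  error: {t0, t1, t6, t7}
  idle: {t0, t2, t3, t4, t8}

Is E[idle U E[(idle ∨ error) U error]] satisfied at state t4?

No

Sat(idle ∨ error) = {t0, t1, t2, t3, t4, t6, t7, t8}
E[(idle ∨ error) U error]: least fixpoint, start Z0 = Sat(error) = {t0, t1, t6, t7}, add states in Sat(idle ∨ error) with some successor in Z. Z1 = {t0, t1, t2, t3, t6, t7, t8}; fixed.
Sat(E[(idle ∨ error) U error]) = {t0, t1, t2, t3, t6, t7, t8}
E[idle U E[(idle ∨ error) U error]]: least fixpoint, start Z0 = Sat(E[(idle ∨ error) U error]) = {t0, t1, t2, t3, t6, t7, t8}, add states in Sat(idle) with some successor in Z. Already a fixed point.
Sat(E[idle U E[(idle ∨ error) U error]]) = {t0, t1, t2, t3, t6, t7, t8}
t4 ∉ Sat(E[idle U E[(idle ∨ error) U error]]) = {t0, t1, t2, t3, t6, t7, t8}, so the formula does not hold at t4.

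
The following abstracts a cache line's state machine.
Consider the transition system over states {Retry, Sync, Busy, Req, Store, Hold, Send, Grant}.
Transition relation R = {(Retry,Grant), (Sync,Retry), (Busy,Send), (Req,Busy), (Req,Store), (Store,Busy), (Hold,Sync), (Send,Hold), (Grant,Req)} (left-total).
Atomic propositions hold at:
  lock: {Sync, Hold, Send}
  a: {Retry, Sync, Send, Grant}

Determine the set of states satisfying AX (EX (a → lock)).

{Retry, Busy, Req, Store, Send, Grant}

Sat(a → lock) = {Sync, Busy, Req, Store, Hold, Send}
Sat(EX (a → lock)) = {s : some successor in {Sync, Busy, Req, Store, Hold, Send}} = {Busy, Req, Store, Hold, Send, Grant}
Sat(AX (EX (a → lock))) = {s : every successor in {Busy, Req, Store, Hold, Send, Grant}} = {Retry, Busy, Req, Store, Send, Grant}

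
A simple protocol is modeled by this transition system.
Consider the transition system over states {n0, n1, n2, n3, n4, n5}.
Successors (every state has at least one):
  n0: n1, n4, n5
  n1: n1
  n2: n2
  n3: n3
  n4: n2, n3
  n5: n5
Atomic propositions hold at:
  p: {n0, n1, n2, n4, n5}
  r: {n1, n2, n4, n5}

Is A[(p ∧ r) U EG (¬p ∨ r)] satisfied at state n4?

Yes

Sat(p ∧ r) = {n1, n2, n4, n5}
Sat(¬p) = {n3}
Sat(¬p ∨ r) = {n1, n2, n3, n4, n5}
EG (¬p ∨ r): greatest fixpoint, start Z0 = {n1, n2, n3, n4, n5}, keep only states in Sat with some successor in Z. Already a fixed point.
Sat(EG (¬p ∨ r)) = {n1, n2, n3, n4, n5}
A[(p ∧ r) U EG (¬p ∨ r)]: least fixpoint, start Z0 = Sat(EG (¬p ∨ r)) = {n1, n2, n3, n4, n5}, add states in Sat(p ∧ r) with every successor in Z. Already a fixed point.
Sat(A[(p ∧ r) U EG (¬p ∨ r)]) = {n1, n2, n3, n4, n5}
n4 ∈ Sat(A[(p ∧ r) U EG (¬p ∨ r)]) = {n1, n2, n3, n4, n5}, so the formula holds at n4.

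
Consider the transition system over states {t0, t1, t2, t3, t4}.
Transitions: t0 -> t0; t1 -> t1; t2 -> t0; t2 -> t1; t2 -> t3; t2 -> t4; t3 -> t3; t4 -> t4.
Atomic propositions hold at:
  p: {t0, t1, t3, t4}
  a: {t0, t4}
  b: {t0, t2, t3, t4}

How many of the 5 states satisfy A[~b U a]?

2

Sat(~b) = {t1}
A[~b U a]: least fixpoint, start Z0 = Sat(a) = {t0, t4}, add states in Sat(~b) with every successor in Z. Already a fixed point.
Sat(A[~b U a]) = {t0, t4}
|Sat(A[~b U a])| = |{t0, t4}| = 2.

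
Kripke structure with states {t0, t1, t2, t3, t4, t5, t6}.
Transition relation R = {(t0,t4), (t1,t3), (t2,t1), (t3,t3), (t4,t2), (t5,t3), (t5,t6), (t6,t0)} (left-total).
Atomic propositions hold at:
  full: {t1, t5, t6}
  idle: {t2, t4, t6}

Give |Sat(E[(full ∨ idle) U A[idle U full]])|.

Sat(full ∨ idle) = {t1, t2, t4, t5, t6}
A[idle U full]: least fixpoint, start Z0 = Sat(full) = {t1, t5, t6}, add states in Sat(idle) with every successor in Z. Z1 = {t1, t2, t5, t6}; Z2 = {t1, t2, t4, t5, t6}; fixed.
Sat(A[idle U full]) = {t1, t2, t4, t5, t6}
E[(full ∨ idle) U A[idle U full]]: least fixpoint, start Z0 = Sat(A[idle U full]) = {t1, t2, t4, t5, t6}, add states in Sat(full ∨ idle) with some successor in Z. Already a fixed point.
Sat(E[(full ∨ idle) U A[idle U full]]) = {t1, t2, t4, t5, t6}
|Sat(E[(full ∨ idle) U A[idle U full]])| = |{t1, t2, t4, t5, t6}| = 5.

5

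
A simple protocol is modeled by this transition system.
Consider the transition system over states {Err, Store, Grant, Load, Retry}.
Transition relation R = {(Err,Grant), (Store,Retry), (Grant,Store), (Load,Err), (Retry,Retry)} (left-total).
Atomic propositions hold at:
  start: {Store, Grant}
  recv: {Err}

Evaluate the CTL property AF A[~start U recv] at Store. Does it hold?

Sat(~start) = {Err, Load, Retry}
A[~start U recv]: least fixpoint, start Z0 = Sat(recv) = {Err}, add states in Sat(~start) with every successor in Z. Z1 = {Err, Load}; fixed.
Sat(A[~start U recv]) = {Err, Load}
AF A[~start U recv]: least fixpoint, start Z0 = {Err, Load}, add states with every successor in Z. Already a fixed point.
Sat(AF A[~start U recv]) = {Err, Load}
Store ∉ Sat(AF A[~start U recv]) = {Err, Load}, so the formula does not hold at Store.

No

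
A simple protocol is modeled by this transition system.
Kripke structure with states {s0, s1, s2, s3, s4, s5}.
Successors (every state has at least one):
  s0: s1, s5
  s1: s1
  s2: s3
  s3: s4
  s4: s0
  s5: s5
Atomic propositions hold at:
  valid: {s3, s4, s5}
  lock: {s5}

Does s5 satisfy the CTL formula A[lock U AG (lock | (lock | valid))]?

Sat(lock | valid) = {s3, s4, s5}
Sat(lock | (lock | valid)) = {s3, s4, s5}
AG (lock | (lock | valid)): greatest fixpoint, start Z0 = {s3, s4, s5}, keep only states in Sat with every successor in Z. Z1 = {s3, s5}; Z2 = {s5}; fixed.
Sat(AG (lock | (lock | valid))) = {s5}
A[lock U AG (lock | (lock | valid))]: least fixpoint, start Z0 = Sat(AG (lock | (lock | valid))) = {s5}, add states in Sat(lock) with every successor in Z. Already a fixed point.
Sat(A[lock U AG (lock | (lock | valid))]) = {s5}
s5 ∈ Sat(A[lock U AG (lock | (lock | valid))]) = {s5}, so the formula holds at s5.

Yes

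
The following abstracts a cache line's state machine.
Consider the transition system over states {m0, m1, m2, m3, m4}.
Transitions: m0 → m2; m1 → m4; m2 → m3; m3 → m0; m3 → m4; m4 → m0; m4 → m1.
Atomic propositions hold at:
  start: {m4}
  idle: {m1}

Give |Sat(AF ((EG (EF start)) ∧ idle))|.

EF start: least fixpoint, start Z0 = {m4}, add states with some successor in Z. Z1 = {m1, m3, m4}; Z2 = {m1, m2, m3, m4}; Z3 = {m0, m1, m2, m3, m4}; fixed.
Sat(EF start) = {m0, m1, m2, m3, m4}
EG (EF start): greatest fixpoint, start Z0 = {m0, m1, m2, m3, m4}, keep only states in Sat with some successor in Z. Already a fixed point.
Sat(EG (EF start)) = {m0, m1, m2, m3, m4}
Sat((EG (EF start)) ∧ idle) = {m1}
AF ((EG (EF start)) ∧ idle): least fixpoint, start Z0 = {m1}, add states with every successor in Z. Already a fixed point.
Sat(AF ((EG (EF start)) ∧ idle)) = {m1}
|Sat(AF ((EG (EF start)) ∧ idle))| = |{m1}| = 1.

1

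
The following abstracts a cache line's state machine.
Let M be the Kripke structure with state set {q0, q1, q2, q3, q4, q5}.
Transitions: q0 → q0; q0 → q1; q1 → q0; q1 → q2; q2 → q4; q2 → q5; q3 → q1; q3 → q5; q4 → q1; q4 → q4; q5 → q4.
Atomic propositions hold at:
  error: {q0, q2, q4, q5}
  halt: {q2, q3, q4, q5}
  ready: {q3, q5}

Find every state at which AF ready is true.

{q3, q5}

AF ready: least fixpoint, start Z0 = {q3, q5}, add states with every successor in Z. Already a fixed point.
Sat(AF ready) = {q3, q5}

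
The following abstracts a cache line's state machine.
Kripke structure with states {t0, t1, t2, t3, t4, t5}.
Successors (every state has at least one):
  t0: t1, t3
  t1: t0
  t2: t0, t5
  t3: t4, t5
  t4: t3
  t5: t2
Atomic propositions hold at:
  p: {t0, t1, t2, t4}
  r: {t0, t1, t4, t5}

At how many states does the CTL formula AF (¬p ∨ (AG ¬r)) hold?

3

Sat(¬p) = {t3, t5}
Sat(¬r) = {t2, t3}
AG ¬r: greatest fixpoint, start Z0 = {t2, t3}, keep only states in Sat with every successor in Z. Z1 = ∅; fixed.
Sat(AG ¬r) = ∅
Sat(¬p ∨ (AG ¬r)) = {t3, t5}
AF (¬p ∨ (AG ¬r)): least fixpoint, start Z0 = {t3, t5}, add states with every successor in Z. Z1 = {t3, t4, t5}; fixed.
Sat(AF (¬p ∨ (AG ¬r))) = {t3, t4, t5}
|Sat(AF (¬p ∨ (AG ¬r)))| = |{t3, t4, t5}| = 3.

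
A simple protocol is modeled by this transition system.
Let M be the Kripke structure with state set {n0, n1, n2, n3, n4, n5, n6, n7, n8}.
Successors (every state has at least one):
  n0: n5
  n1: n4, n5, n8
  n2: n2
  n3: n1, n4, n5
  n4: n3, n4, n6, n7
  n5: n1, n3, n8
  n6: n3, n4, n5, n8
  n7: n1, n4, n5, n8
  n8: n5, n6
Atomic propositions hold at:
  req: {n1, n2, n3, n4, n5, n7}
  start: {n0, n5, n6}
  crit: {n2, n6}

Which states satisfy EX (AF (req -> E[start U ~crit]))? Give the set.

{n0, n1, n3, n4, n5, n6, n7, n8}

Sat(~crit) = {n0, n1, n3, n4, n5, n7, n8}
E[start U ~crit]: least fixpoint, start Z0 = Sat(~crit) = {n0, n1, n3, n4, n5, n7, n8}, add states in Sat(start) with some successor in Z. Z1 = {n0, n1, n3, n4, n5, n6, n7, n8}; fixed.
Sat(E[start U ~crit]) = {n0, n1, n3, n4, n5, n6, n7, n8}
Sat(req -> E[start U ~crit]) = {n0, n1, n3, n4, n5, n6, n7, n8}
AF (req -> E[start U ~crit]): least fixpoint, start Z0 = {n0, n1, n3, n4, n5, n6, n7, n8}, add states with every successor in Z. Already a fixed point.
Sat(AF (req -> E[start U ~crit])) = {n0, n1, n3, n4, n5, n6, n7, n8}
Sat(EX (AF (req -> E[start U ~crit]))) = {s : some successor in {n0, n1, n3, n4, n5, n6, n7, n8}} = {n0, n1, n3, n4, n5, n6, n7, n8}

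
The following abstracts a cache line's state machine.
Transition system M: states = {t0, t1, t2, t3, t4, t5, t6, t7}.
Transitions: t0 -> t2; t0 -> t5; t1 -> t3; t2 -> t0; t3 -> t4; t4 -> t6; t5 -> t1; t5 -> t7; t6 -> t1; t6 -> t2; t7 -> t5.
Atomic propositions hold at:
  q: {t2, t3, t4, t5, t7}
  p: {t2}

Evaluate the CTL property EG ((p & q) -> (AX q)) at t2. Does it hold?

No

Sat(p & q) = {t2}
Sat(AX q) = {s : every successor in {t2, t3, t4, t5, t7}} = {t0, t1, t3, t7}
Sat((p & q) -> (AX q)) = {t0, t1, t3, t4, t5, t6, t7}
EG ((p & q) -> (AX q)): greatest fixpoint, start Z0 = {t0, t1, t3, t4, t5, t6, t7}, keep only states in Sat with some successor in Z. Already a fixed point.
Sat(EG ((p & q) -> (AX q))) = {t0, t1, t3, t4, t5, t6, t7}
t2 ∉ Sat(EG ((p & q) -> (AX q))) = {t0, t1, t3, t4, t5, t6, t7}, so the formula does not hold at t2.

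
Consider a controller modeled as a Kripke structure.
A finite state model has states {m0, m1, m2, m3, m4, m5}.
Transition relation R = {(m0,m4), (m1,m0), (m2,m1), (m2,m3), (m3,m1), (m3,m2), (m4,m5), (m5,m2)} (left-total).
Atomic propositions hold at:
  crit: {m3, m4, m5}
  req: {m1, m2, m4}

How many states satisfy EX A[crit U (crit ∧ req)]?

Sat(crit ∧ req) = {m4}
A[crit U (crit ∧ req)]: least fixpoint, start Z0 = Sat((crit ∧ req)) = {m4}, add states in Sat(crit) with every successor in Z. Already a fixed point.
Sat(A[crit U (crit ∧ req)]) = {m4}
Sat(EX A[crit U (crit ∧ req)]) = {s : some successor in {m4}} = {m0}
|Sat(EX A[crit U (crit ∧ req)])| = |{m0}| = 1.

1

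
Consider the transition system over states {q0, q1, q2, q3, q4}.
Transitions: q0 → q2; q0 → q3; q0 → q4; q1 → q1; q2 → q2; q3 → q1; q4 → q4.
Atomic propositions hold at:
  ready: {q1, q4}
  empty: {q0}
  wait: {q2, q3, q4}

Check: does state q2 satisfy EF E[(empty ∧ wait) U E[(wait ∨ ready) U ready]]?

Sat(empty ∧ wait) = ∅
Sat(wait ∨ ready) = {q1, q2, q3, q4}
E[(wait ∨ ready) U ready]: least fixpoint, start Z0 = Sat(ready) = {q1, q4}, add states in Sat(wait ∨ ready) with some successor in Z. Z1 = {q1, q3, q4}; fixed.
Sat(E[(wait ∨ ready) U ready]) = {q1, q3, q4}
E[(empty ∧ wait) U E[(wait ∨ ready) U ready]]: least fixpoint, start Z0 = Sat(E[(wait ∨ ready) U ready]) = {q1, q3, q4}, add states in Sat(empty ∧ wait) with some successor in Z. Already a fixed point.
Sat(E[(empty ∧ wait) U E[(wait ∨ ready) U ready]]) = {q1, q3, q4}
EF E[(empty ∧ wait) U E[(wait ∨ ready) U ready]]: least fixpoint, start Z0 = {q1, q3, q4}, add states with some successor in Z. Z1 = {q0, q1, q3, q4}; fixed.
Sat(EF E[(empty ∧ wait) U E[(wait ∨ ready) U ready]]) = {q0, q1, q3, q4}
q2 ∉ Sat(EF E[(empty ∧ wait) U E[(wait ∨ ready) U ready]]) = {q0, q1, q3, q4}, so the formula does not hold at q2.

No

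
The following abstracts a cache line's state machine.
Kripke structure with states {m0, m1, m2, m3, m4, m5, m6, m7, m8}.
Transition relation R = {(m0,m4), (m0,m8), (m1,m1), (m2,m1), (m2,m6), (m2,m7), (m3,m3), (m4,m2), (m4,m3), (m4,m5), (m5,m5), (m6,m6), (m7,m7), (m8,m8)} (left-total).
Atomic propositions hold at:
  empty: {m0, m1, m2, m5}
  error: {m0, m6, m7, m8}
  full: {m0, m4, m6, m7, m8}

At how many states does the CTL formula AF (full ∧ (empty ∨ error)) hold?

4

Sat(empty ∨ error) = {m0, m1, m2, m5, m6, m7, m8}
Sat(full ∧ (empty ∨ error)) = {m0, m6, m7, m8}
AF (full ∧ (empty ∨ error)): least fixpoint, start Z0 = {m0, m6, m7, m8}, add states with every successor in Z. Already a fixed point.
Sat(AF (full ∧ (empty ∨ error))) = {m0, m6, m7, m8}
|Sat(AF (full ∧ (empty ∨ error)))| = |{m0, m6, m7, m8}| = 4.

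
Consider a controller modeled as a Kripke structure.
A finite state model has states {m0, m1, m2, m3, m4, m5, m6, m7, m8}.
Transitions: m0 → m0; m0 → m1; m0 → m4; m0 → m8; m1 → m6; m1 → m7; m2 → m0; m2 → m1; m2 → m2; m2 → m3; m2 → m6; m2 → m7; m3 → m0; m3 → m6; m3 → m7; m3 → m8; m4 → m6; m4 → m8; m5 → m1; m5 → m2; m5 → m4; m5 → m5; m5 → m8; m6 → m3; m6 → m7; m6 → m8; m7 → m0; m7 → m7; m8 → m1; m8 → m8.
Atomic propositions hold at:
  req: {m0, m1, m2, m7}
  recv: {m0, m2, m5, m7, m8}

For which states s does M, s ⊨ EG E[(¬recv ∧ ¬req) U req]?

{m0, m1, m2, m3, m4, m6, m7}

Sat(¬recv) = {m1, m3, m4, m6}
Sat(¬req) = {m3, m4, m5, m6, m8}
Sat(¬recv ∧ ¬req) = {m3, m4, m6}
E[(¬recv ∧ ¬req) U req]: least fixpoint, start Z0 = Sat(req) = {m0, m1, m2, m7}, add states in Sat(¬recv ∧ ¬req) with some successor in Z. Z1 = {m0, m1, m2, m3, m6, m7}; Z2 = {m0, m1, m2, m3, m4, m6, m7}; fixed.
Sat(E[(¬recv ∧ ¬req) U req]) = {m0, m1, m2, m3, m4, m6, m7}
EG E[(¬recv ∧ ¬req) U req]: greatest fixpoint, start Z0 = {m0, m1, m2, m3, m4, m6, m7}, keep only states in Sat with some successor in Z. Already a fixed point.
Sat(EG E[(¬recv ∧ ¬req) U req]) = {m0, m1, m2, m3, m4, m6, m7}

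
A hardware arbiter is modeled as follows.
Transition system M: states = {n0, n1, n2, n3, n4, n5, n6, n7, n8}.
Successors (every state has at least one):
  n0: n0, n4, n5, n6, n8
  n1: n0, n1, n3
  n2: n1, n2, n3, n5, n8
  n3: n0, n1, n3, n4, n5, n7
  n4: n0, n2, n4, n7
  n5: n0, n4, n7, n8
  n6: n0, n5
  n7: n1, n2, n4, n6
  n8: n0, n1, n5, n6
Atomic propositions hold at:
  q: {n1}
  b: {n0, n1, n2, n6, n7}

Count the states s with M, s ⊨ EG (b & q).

Sat(b & q) = {n1}
EG (b & q): greatest fixpoint, start Z0 = {n1}, keep only states in Sat with some successor in Z. Already a fixed point.
Sat(EG (b & q)) = {n1}
|Sat(EG (b & q))| = |{n1}| = 1.

1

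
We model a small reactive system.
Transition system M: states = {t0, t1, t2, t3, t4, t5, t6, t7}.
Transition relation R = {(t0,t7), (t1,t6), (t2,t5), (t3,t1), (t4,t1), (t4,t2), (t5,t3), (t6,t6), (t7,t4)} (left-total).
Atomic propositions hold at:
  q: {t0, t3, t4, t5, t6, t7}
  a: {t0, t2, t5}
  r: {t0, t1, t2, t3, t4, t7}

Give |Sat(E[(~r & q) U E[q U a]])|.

Sat(~r) = {t5, t6}
Sat(~r & q) = {t5, t6}
E[q U a]: least fixpoint, start Z0 = Sat(a) = {t0, t2, t5}, add states in Sat(q) with some successor in Z. Z1 = {t0, t2, t4, t5}; Z2 = {t0, t2, t4, t5, t7}; fixed.
Sat(E[q U a]) = {t0, t2, t4, t5, t7}
E[(~r & q) U E[q U a]]: least fixpoint, start Z0 = Sat(E[q U a]) = {t0, t2, t4, t5, t7}, add states in Sat(~r & q) with some successor in Z. Already a fixed point.
Sat(E[(~r & q) U E[q U a]]) = {t0, t2, t4, t5, t7}
|Sat(E[(~r & q) U E[q U a]])| = |{t0, t2, t4, t5, t7}| = 5.

5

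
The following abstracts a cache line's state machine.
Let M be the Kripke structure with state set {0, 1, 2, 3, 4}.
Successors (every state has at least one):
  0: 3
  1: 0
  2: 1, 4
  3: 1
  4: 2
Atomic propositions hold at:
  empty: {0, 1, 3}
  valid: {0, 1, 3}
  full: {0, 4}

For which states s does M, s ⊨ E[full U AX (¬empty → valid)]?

{0, 1, 3}

Sat(¬empty) = {2, 4}
Sat(¬empty → valid) = {0, 1, 3}
Sat(AX (¬empty → valid)) = {s : every successor in {0, 1, 3}} = {0, 1, 3}
E[full U AX (¬empty → valid)]: least fixpoint, start Z0 = Sat(AX (¬empty → valid)) = {0, 1, 3}, add states in Sat(full) with some successor in Z. Already a fixed point.
Sat(E[full U AX (¬empty → valid)]) = {0, 1, 3}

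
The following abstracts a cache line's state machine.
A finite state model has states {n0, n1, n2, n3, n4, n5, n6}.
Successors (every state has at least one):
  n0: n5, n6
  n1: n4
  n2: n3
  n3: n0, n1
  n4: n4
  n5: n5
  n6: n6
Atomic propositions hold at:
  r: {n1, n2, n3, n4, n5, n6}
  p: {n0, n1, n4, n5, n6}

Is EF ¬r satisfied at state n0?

Sat(¬r) = {n0}
EF ¬r: least fixpoint, start Z0 = {n0}, add states with some successor in Z. Z1 = {n0, n3}; Z2 = {n0, n2, n3}; fixed.
Sat(EF ¬r) = {n0, n2, n3}
n0 ∈ Sat(EF ¬r) = {n0, n2, n3}, so the formula holds at n0.

Yes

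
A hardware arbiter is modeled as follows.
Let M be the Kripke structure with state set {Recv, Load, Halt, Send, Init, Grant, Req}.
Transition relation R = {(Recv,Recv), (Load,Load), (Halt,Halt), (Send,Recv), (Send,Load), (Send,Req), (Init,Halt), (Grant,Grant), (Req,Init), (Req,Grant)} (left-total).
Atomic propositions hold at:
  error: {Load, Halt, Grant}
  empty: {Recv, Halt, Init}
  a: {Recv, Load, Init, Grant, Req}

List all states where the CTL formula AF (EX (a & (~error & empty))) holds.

Sat(~error) = {Recv, Send, Init, Req}
Sat(~error & empty) = {Recv, Init}
Sat(a & (~error & empty)) = {Recv, Init}
Sat(EX (a & (~error & empty))) = {s : some successor in {Recv, Init}} = {Recv, Send, Req}
AF (EX (a & (~error & empty))): least fixpoint, start Z0 = {Recv, Send, Req}, add states with every successor in Z. Already a fixed point.
Sat(AF (EX (a & (~error & empty)))) = {Recv, Send, Req}

{Recv, Send, Req}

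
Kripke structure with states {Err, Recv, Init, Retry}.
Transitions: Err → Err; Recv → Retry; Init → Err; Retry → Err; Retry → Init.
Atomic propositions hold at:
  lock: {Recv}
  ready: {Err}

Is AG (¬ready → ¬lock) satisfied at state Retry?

Sat(¬ready) = {Recv, Init, Retry}
Sat(¬lock) = {Err, Init, Retry}
Sat(¬ready → ¬lock) = {Err, Init, Retry}
AG (¬ready → ¬lock): greatest fixpoint, start Z0 = {Err, Init, Retry}, keep only states in Sat with every successor in Z. Already a fixed point.
Sat(AG (¬ready → ¬lock)) = {Err, Init, Retry}
Retry ∈ Sat(AG (¬ready → ¬lock)) = {Err, Init, Retry}, so the formula holds at Retry.

Yes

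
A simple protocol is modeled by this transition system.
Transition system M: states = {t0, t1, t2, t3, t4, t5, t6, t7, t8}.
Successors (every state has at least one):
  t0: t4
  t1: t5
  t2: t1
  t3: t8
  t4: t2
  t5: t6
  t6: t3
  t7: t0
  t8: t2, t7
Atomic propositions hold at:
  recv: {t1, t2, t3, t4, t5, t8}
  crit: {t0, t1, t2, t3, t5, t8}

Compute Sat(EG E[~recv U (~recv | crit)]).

{t1, t2, t3, t5, t6, t8}

Sat(~recv) = {t0, t6, t7}
Sat(~recv | crit) = {t0, t1, t2, t3, t5, t6, t7, t8}
E[~recv U (~recv | crit)]: least fixpoint, start Z0 = Sat((~recv | crit)) = {t0, t1, t2, t3, t5, t6, t7, t8}, add states in Sat(~recv) with some successor in Z. Already a fixed point.
Sat(E[~recv U (~recv | crit)]) = {t0, t1, t2, t3, t5, t6, t7, t8}
EG E[~recv U (~recv | crit)]: greatest fixpoint, start Z0 = {t0, t1, t2, t3, t5, t6, t7, t8}, keep only states in Sat with some successor in Z. Z1 = {t1, t2, t3, t5, t6, t7, t8}; Z2 = {t1, t2, t3, t5, t6, t8}; fixed.
Sat(EG E[~recv U (~recv | crit)]) = {t1, t2, t3, t5, t6, t8}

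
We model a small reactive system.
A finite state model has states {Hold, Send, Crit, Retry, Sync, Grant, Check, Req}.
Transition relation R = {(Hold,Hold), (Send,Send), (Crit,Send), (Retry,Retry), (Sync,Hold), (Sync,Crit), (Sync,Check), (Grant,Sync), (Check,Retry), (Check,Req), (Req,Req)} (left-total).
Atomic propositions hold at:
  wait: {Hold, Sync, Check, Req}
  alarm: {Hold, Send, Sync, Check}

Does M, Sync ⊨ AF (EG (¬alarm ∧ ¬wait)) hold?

No

Sat(¬alarm) = {Crit, Retry, Grant, Req}
Sat(¬wait) = {Send, Crit, Retry, Grant}
Sat(¬alarm ∧ ¬wait) = {Crit, Retry, Grant}
EG (¬alarm ∧ ¬wait): greatest fixpoint, start Z0 = {Crit, Retry, Grant}, keep only states in Sat with some successor in Z. Z1 = {Retry}; fixed.
Sat(EG (¬alarm ∧ ¬wait)) = {Retry}
AF (EG (¬alarm ∧ ¬wait)): least fixpoint, start Z0 = {Retry}, add states with every successor in Z. Already a fixed point.
Sat(AF (EG (¬alarm ∧ ¬wait))) = {Retry}
Sync ∉ Sat(AF (EG (¬alarm ∧ ¬wait))) = {Retry}, so the formula does not hold at Sync.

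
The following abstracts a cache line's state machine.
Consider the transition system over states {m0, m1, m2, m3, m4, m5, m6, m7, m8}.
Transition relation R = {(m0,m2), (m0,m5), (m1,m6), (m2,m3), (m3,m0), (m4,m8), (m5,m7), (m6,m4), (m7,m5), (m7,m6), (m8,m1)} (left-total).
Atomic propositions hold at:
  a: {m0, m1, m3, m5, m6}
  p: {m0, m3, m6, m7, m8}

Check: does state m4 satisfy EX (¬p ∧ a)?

No

Sat(¬p) = {m1, m2, m4, m5}
Sat(¬p ∧ a) = {m1, m5}
Sat(EX (¬p ∧ a)) = {s : some successor in {m1, m5}} = {m0, m7, m8}
m4 ∉ Sat(EX (¬p ∧ a)) = {m0, m7, m8}, so the formula does not hold at m4.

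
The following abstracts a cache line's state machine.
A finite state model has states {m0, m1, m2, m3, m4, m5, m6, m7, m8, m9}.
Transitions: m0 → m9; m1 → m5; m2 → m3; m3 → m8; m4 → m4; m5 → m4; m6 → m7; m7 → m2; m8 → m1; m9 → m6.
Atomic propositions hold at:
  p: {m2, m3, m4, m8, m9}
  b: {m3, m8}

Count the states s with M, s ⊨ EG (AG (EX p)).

Sat(EX p) = {s : some successor in {m2, m3, m4, m8, m9}} = {m0, m2, m3, m4, m5, m7}
AG (EX p): greatest fixpoint, start Z0 = {m0, m2, m3, m4, m5, m7}, keep only states in Sat with every successor in Z. Z1 = {m2, m4, m5, m7}; Z2 = {m4, m5, m7}; Z3 = {m4, m5}; fixed.
Sat(AG (EX p)) = {m4, m5}
EG (AG (EX p)): greatest fixpoint, start Z0 = {m4, m5}, keep only states in Sat with some successor in Z. Already a fixed point.
Sat(EG (AG (EX p))) = {m4, m5}
|Sat(EG (AG (EX p)))| = |{m4, m5}| = 2.

2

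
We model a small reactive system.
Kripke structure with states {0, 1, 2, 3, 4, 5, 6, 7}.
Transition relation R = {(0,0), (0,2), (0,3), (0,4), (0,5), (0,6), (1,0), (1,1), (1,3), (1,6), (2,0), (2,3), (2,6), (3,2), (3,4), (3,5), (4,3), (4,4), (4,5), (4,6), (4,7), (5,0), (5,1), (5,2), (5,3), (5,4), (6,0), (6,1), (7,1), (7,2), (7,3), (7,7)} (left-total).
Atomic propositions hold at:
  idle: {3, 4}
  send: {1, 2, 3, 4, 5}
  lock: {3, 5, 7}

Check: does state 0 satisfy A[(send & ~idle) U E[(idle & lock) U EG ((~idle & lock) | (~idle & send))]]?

Sat(~idle) = {0, 1, 2, 5, 6, 7}
Sat(send & ~idle) = {1, 2, 5}
Sat(idle & lock) = {3}
Sat(~idle & lock) = {5, 7}
Sat(~idle & send) = {1, 2, 5}
Sat((~idle & lock) | (~idle & send)) = {1, 2, 5, 7}
EG ((~idle & lock) | (~idle & send)): greatest fixpoint, start Z0 = {1, 2, 5, 7}, keep only states in Sat with some successor in Z. Z1 = {1, 5, 7}; fixed.
Sat(EG ((~idle & lock) | (~idle & send))) = {1, 5, 7}
E[(idle & lock) U EG ((~idle & lock) | (~idle & send))]: least fixpoint, start Z0 = Sat(EG ((~idle & lock) | (~idle & send))) = {1, 5, 7}, add states in Sat(idle & lock) with some successor in Z. Z1 = {1, 3, 5, 7}; fixed.
Sat(E[(idle & lock) U EG ((~idle & lock) | (~idle & send))]) = {1, 3, 5, 7}
A[(send & ~idle) U E[(idle & lock) U EG ((~idle & lock) | (~idle & send))]]: least fixpoint, start Z0 = Sat(E[(idle & lock) U EG ((~idle & lock) | (~idle & send))]) = {1, 3, 5, 7}, add states in Sat(send & ~idle) with every successor in Z. Already a fixed point.
Sat(A[(send & ~idle) U E[(idle & lock) U EG ((~idle & lock) | (~idle & send))]]) = {1, 3, 5, 7}
0 ∉ Sat(A[(send & ~idle) U E[(idle & lock) U EG ((~idle & lock) | (~idle & send))]]) = {1, 3, 5, 7}, so the formula does not hold at 0.

No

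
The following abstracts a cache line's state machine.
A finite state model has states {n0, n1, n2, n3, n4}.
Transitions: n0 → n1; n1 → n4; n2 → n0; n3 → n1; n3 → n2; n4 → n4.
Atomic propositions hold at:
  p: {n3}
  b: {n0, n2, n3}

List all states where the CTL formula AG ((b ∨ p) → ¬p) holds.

Sat(b ∨ p) = {n0, n2, n3}
Sat(¬p) = {n0, n1, n2, n4}
Sat((b ∨ p) → ¬p) = {n0, n1, n2, n4}
AG ((b ∨ p) → ¬p): greatest fixpoint, start Z0 = {n0, n1, n2, n4}, keep only states in Sat with every successor in Z. Already a fixed point.
Sat(AG ((b ∨ p) → ¬p)) = {n0, n1, n2, n4}

{n0, n1, n2, n4}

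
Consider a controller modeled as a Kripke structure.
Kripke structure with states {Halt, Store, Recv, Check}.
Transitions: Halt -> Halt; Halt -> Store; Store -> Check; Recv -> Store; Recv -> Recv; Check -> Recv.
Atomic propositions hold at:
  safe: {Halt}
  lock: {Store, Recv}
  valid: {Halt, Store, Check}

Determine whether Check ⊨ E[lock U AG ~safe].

Sat(~safe) = {Store, Recv, Check}
AG ~safe: greatest fixpoint, start Z0 = {Store, Recv, Check}, keep only states in Sat with every successor in Z. Already a fixed point.
Sat(AG ~safe) = {Store, Recv, Check}
E[lock U AG ~safe]: least fixpoint, start Z0 = Sat(AG ~safe) = {Store, Recv, Check}, add states in Sat(lock) with some successor in Z. Already a fixed point.
Sat(E[lock U AG ~safe]) = {Store, Recv, Check}
Check ∈ Sat(E[lock U AG ~safe]) = {Store, Recv, Check}, so the formula holds at Check.

Yes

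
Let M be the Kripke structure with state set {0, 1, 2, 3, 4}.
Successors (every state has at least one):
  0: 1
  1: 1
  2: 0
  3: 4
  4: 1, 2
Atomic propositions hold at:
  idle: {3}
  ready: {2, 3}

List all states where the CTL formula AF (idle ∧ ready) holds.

{3}

Sat(idle ∧ ready) = {3}
AF (idle ∧ ready): least fixpoint, start Z0 = {3}, add states with every successor in Z. Already a fixed point.
Sat(AF (idle ∧ ready)) = {3}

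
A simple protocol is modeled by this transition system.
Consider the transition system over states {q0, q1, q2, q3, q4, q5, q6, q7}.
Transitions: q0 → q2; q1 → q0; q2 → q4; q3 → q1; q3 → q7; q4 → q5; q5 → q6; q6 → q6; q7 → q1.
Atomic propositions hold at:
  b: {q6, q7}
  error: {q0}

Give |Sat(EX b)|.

3

Sat(EX b) = {s : some successor in {q6, q7}} = {q3, q5, q6}
|Sat(EX b)| = |{q3, q5, q6}| = 3.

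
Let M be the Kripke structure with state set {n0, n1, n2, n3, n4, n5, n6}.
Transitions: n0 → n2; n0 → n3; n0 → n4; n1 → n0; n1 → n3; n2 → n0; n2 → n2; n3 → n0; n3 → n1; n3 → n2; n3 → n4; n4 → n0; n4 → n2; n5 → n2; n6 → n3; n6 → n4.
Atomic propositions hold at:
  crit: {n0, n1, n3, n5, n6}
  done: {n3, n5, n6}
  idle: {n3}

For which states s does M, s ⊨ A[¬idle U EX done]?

Sat(¬idle) = {n0, n1, n2, n4, n5, n6}
Sat(EX done) = {s : some successor in {n3, n5, n6}} = {n0, n1, n6}
A[¬idle U EX done]: least fixpoint, start Z0 = Sat(EX done) = {n0, n1, n6}, add states in Sat(¬idle) with every successor in Z. Already a fixed point.
Sat(A[¬idle U EX done]) = {n0, n1, n6}

{n0, n1, n6}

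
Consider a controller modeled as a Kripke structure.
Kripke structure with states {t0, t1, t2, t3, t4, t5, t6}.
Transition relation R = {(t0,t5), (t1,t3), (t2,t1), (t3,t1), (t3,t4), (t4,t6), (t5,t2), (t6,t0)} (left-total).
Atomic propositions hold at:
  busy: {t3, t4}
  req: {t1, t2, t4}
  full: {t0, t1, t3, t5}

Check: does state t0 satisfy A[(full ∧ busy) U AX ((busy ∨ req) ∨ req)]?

No

Sat(full ∧ busy) = {t3}
Sat(busy ∨ req) = {t1, t2, t3, t4}
Sat((busy ∨ req) ∨ req) = {t1, t2, t3, t4}
Sat(AX ((busy ∨ req) ∨ req)) = {s : every successor in {t1, t2, t3, t4}} = {t1, t2, t3, t5}
A[(full ∧ busy) U AX ((busy ∨ req) ∨ req)]: least fixpoint, start Z0 = Sat(AX ((busy ∨ req) ∨ req)) = {t1, t2, t3, t5}, add states in Sat(full ∧ busy) with every successor in Z. Already a fixed point.
Sat(A[(full ∧ busy) U AX ((busy ∨ req) ∨ req)]) = {t1, t2, t3, t5}
t0 ∉ Sat(A[(full ∧ busy) U AX ((busy ∨ req) ∨ req)]) = {t1, t2, t3, t5}, so the formula does not hold at t0.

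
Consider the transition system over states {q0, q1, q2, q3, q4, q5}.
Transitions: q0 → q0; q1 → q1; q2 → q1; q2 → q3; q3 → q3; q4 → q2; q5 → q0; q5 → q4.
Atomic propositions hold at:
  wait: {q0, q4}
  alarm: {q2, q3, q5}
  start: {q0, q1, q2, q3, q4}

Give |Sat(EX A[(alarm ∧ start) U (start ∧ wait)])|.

Sat(alarm ∧ start) = {q2, q3}
Sat(start ∧ wait) = {q0, q4}
A[(alarm ∧ start) U (start ∧ wait)]: least fixpoint, start Z0 = Sat((start ∧ wait)) = {q0, q4}, add states in Sat(alarm ∧ start) with every successor in Z. Already a fixed point.
Sat(A[(alarm ∧ start) U (start ∧ wait)]) = {q0, q4}
Sat(EX A[(alarm ∧ start) U (start ∧ wait)]) = {s : some successor in {q0, q4}} = {q0, q5}
|Sat(EX A[(alarm ∧ start) U (start ∧ wait)])| = |{q0, q5}| = 2.

2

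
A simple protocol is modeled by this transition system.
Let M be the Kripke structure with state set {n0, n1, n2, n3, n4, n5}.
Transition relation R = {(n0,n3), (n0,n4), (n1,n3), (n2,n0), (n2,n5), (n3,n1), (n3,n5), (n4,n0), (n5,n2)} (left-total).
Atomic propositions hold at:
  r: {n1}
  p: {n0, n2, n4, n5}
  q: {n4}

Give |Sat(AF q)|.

AF q: least fixpoint, start Z0 = {n4}, add states with every successor in Z. Already a fixed point.
Sat(AF q) = {n4}
|Sat(AF q)| = |{n4}| = 1.

1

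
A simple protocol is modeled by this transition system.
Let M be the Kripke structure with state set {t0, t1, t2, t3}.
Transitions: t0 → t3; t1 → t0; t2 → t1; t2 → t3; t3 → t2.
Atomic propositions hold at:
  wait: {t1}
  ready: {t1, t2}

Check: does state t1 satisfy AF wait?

Yes

AF wait: least fixpoint, start Z0 = {t1}, add states with every successor in Z. Already a fixed point.
Sat(AF wait) = {t1}
t1 ∈ Sat(AF wait) = {t1}, so the formula holds at t1.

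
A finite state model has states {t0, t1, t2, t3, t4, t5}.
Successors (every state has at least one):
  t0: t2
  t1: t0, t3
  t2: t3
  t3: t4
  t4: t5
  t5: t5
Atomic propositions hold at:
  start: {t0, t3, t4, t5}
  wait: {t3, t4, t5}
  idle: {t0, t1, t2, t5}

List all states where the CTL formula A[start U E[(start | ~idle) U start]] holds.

{t0, t3, t4, t5}

Sat(~idle) = {t3, t4}
Sat(start | ~idle) = {t0, t3, t4, t5}
E[(start | ~idle) U start]: least fixpoint, start Z0 = Sat(start) = {t0, t3, t4, t5}, add states in Sat(start | ~idle) with some successor in Z. Already a fixed point.
Sat(E[(start | ~idle) U start]) = {t0, t3, t4, t5}
A[start U E[(start | ~idle) U start]]: least fixpoint, start Z0 = Sat(E[(start | ~idle) U start]) = {t0, t3, t4, t5}, add states in Sat(start) with every successor in Z. Already a fixed point.
Sat(A[start U E[(start | ~idle) U start]]) = {t0, t3, t4, t5}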